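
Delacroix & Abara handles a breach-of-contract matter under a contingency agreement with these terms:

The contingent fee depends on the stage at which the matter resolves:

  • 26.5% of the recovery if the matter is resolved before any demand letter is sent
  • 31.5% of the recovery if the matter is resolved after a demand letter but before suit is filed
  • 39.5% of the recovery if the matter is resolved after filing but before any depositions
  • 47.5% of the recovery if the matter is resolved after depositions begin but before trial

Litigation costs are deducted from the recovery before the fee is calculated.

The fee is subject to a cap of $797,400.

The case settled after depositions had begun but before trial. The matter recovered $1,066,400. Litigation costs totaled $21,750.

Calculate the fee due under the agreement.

$496,208.75

Fee base (net of costs): $1,066,400 − $21,750 = $1,044,650
The matter settled after depositions had begun but before trial, so the 47.5% rate applies.
$1,044,650 × 47.5% = $496,208.75
$496,208.75 is under the $797,400 cap.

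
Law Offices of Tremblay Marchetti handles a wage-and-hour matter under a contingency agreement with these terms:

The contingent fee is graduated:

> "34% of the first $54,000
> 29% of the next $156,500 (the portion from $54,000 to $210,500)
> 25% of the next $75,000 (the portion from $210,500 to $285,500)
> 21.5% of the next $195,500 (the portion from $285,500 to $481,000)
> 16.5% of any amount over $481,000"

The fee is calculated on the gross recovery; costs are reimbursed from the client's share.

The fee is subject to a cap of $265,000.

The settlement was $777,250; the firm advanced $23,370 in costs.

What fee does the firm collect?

$173,408.75

Fee base is the gross recovery, $777,250; costs are reimbursed separately.
First $54,000 at 34% = $18,360.00
Next $156,500 at 29% = $45,385.00
Next $75,000 at 25% = $18,750.00
Next $195,500 at 21.5% = $42,032.50
Remaining $296,250 at 16.5% = $48,881.25
Fee: $18,360.00 + $45,385.00 + $18,750.00 + $42,032.50 + $48,881.25 = $173,408.75
$173,408.75 is under the $265,000 cap.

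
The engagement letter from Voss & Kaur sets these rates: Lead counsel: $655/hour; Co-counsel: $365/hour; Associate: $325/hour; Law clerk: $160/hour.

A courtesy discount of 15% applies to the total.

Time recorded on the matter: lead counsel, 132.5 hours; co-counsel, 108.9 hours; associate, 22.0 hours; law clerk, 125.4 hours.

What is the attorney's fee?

Lead counsel: 132.5 × $655 = $86,787.50
Co-counsel: 108.9 × $365 = $39,748.50
Associate: 22.0 × $325 = $7,150.00
Law clerk: 125.4 × $160 = $20,064.00
Subtotal: $153,750.00
Less 15% discount: −$23,062.50
Total: $153,750.00 − $23,062.50 = $130,687.50

$130,687.50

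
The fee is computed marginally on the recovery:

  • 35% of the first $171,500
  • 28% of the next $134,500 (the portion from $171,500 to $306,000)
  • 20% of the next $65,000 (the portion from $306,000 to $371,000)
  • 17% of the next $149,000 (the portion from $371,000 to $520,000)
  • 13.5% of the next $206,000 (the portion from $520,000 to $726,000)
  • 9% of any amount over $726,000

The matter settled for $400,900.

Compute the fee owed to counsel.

$115,768.00

First $171,500 at 35% = $60,025.00
Next $134,500 at 28% = $37,660.00
Next $65,000 at 20% = $13,000.00
Remaining $29,900 at 17% = $5,083.00
Fee: $60,025.00 + $37,660.00 + $13,000.00 + $5,083.00 = $115,768.00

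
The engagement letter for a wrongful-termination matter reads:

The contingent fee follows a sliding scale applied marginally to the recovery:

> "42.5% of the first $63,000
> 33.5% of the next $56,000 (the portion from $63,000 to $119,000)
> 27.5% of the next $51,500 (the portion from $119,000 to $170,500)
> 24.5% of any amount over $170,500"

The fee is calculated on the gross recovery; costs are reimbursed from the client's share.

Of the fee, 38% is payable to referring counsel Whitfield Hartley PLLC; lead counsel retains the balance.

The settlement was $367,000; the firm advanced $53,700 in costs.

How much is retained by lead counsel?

Fee base is the gross recovery, $367,000; costs are reimbursed separately.
First $63,000 at 42.5% = $26,775.00
Next $56,000 at 33.5% = $18,760.00
Next $51,500 at 27.5% = $14,162.50
Remaining $196,500 at 24.5% = $48,142.50
Fee: $26,775.00 + $18,760.00 + $14,162.50 + $48,142.50 = $107,840.00
Referral share: 38% of $107,840.00 = $40,979.20; lead counsel retains $107,840.00 − $40,979.20 = $66,860.80.

$66,860.80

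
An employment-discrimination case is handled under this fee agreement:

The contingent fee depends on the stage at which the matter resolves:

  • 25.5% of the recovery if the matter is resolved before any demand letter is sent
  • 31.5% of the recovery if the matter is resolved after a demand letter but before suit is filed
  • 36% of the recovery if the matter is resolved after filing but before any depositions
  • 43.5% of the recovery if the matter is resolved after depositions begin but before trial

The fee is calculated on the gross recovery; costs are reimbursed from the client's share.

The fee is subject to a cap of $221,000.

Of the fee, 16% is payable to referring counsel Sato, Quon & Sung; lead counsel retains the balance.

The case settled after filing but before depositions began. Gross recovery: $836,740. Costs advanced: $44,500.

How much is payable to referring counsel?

Fee base is the gross recovery, $836,740; costs are reimbursed separately.
The matter settled after filing but before depositions began, so the 36% rate applies.
$836,740 × 36% = $301,226.40
$301,226.40 exceeds the $221,000 cap, so the fee is capped at $221,000.00.
Referral share: 16% of $221,000.00 = $35,360.00; lead counsel retains $221,000.00 − $35,360.00 = $185,640.00.

$35,360.00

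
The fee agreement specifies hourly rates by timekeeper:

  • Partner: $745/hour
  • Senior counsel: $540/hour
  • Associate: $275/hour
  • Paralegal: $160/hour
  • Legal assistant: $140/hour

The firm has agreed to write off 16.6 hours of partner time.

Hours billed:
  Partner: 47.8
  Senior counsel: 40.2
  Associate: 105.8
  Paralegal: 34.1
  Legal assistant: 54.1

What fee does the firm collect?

$87,077.00

Partner: 47.8 × $745 = $35,611.00
Senior counsel: 40.2 × $540 = $21,708.00
Associate: 105.8 × $275 = $29,095.00
Paralegal: 34.1 × $160 = $5,456.00
Legal assistant: 54.1 × $140 = $7,574.00
Subtotal: $99,444.00
Write-off: 16.6 × $745 = $12,367.00
Total: $99,444.00 − $12,367.00 = $87,077.00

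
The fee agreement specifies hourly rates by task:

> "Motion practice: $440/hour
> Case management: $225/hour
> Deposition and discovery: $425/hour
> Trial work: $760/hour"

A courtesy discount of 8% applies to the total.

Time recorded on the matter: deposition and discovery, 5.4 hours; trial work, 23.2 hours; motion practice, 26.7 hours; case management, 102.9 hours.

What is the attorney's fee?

$50,441.30

Motion practice: 26.7 × $440 = $11,748.00
Case management: 102.9 × $225 = $23,152.50
Deposition and discovery: 5.4 × $425 = $2,295.00
Trial work: 23.2 × $760 = $17,632.00
Subtotal: $54,827.50
Less 8% discount: −$4,386.20
Total: $54,827.50 − $4,386.20 = $50,441.30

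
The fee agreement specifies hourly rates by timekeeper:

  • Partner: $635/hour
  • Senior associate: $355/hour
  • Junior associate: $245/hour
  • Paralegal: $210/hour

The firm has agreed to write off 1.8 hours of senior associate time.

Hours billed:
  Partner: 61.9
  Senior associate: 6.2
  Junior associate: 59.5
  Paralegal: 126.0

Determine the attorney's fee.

$81,906.00

Partner: 61.9 × $635 = $39,306.50
Senior associate: 6.2 × $355 = $2,201.00
Junior associate: 59.5 × $245 = $14,577.50
Paralegal: 126.0 × $210 = $26,460.00
Subtotal: $82,545.00
Write-off: 1.8 × $355 = $639.00
Total: $82,545.00 − $639.00 = $81,906.00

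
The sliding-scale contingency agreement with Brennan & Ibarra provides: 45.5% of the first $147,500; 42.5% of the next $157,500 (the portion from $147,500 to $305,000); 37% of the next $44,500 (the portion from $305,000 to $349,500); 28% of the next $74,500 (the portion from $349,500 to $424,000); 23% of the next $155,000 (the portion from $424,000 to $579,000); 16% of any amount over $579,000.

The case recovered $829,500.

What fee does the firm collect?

$247,105.00

First $147,500 at 45.5% = $67,112.50
Next $157,500 at 42.5% = $66,937.50
Next $44,500 at 37% = $16,465.00
Next $74,500 at 28% = $20,860.00
Next $155,000 at 23% = $35,650.00
Remaining $250,500 at 16% = $40,080.00
Fee: $67,112.50 + $66,937.50 + $16,465.00 + $20,860.00 + $35,650.00 + $40,080.00 = $247,105.00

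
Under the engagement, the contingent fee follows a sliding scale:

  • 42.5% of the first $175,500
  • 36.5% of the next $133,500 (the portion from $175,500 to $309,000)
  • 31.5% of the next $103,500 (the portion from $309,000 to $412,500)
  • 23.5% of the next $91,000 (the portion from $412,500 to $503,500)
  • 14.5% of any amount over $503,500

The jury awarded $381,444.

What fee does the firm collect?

$146,134.86

First $175,500 at 42.5% = $74,587.50
Next $133,500 at 36.5% = $48,727.50
Remaining $72,444 at 31.5% = $22,819.86
Fee: $74,587.50 + $48,727.50 + $22,819.86 = $146,134.86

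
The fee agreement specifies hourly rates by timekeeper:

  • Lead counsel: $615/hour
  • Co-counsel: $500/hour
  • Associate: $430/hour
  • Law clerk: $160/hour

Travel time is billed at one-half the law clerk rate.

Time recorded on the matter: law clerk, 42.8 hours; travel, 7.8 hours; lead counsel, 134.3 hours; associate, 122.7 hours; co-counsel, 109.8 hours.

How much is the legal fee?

Lead counsel: 134.3 × $615 = $82,594.50
Co-counsel: 109.8 × $500 = $54,900.00
Associate: 122.7 × $430 = $52,761.00
Law clerk: 42.8 × $160 = $6,848.00
Subtotal: $82,594.50 + $54,900.00 + $52,761.00 + $6,848.00 = $197,103.50
Travel: 7.8 × ($160 ÷ 2) = 7.8 × $80.00 = $624.00
Total: $197,103.50 + $624.00 = $197,727.50

$197,727.50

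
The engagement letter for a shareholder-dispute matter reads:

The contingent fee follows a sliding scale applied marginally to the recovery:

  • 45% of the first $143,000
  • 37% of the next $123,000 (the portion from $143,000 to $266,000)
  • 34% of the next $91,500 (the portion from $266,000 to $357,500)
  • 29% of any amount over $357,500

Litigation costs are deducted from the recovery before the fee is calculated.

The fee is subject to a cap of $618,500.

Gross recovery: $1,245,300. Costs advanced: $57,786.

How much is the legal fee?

$381,674.06

Fee base (net of costs): $1,245,300 − $57,786 = $1,187,514
First $143,000 at 45% = $64,350.00
Next $123,000 at 37% = $45,510.00
Next $91,500 at 34% = $31,110.00
Remaining $830,014 at 29% = $240,704.06
Fee: $64,350.00 + $45,510.00 + $31,110.00 + $240,704.06 = $381,674.06
$381,674.06 is under the $618,500 cap.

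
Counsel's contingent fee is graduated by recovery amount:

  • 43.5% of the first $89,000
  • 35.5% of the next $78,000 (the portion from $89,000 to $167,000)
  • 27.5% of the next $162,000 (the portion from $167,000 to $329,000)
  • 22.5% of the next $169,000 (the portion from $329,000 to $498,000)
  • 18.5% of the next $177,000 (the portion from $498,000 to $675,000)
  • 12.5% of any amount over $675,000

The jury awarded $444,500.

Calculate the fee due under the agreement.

$136,942.50

First $89,000 at 43.5% = $38,715.00
Next $78,000 at 35.5% = $27,690.00
Next $162,000 at 27.5% = $44,550.00
Remaining $115,500 at 22.5% = $25,987.50
Fee: $38,715.00 + $27,690.00 + $44,550.00 + $25,987.50 = $136,942.50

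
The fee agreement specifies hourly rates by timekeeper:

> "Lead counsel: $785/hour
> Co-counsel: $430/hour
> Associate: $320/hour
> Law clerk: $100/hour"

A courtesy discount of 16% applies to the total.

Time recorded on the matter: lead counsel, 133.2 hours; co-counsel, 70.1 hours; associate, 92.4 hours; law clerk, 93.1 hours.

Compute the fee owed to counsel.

$145,809.72

Lead counsel: 133.2 × $785 = $104,562.00
Co-counsel: 70.1 × $430 = $30,143.00
Associate: 92.4 × $320 = $29,568.00
Law clerk: 93.1 × $100 = $9,310.00
Subtotal: $173,583.00
Less 16% discount: −$27,773.28
Total: $173,583.00 − $27,773.28 = $145,809.72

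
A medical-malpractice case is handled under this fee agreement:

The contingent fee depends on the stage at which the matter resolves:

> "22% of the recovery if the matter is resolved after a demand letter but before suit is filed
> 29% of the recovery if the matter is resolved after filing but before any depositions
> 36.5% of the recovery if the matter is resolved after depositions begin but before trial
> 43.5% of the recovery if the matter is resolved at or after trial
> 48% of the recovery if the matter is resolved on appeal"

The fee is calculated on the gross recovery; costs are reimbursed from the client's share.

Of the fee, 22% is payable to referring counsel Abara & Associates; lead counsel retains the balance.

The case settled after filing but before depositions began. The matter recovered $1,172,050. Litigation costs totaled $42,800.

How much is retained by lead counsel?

$265,117.71

Fee base is the gross recovery, $1,172,050; costs are reimbursed separately.
The matter settled after filing but before depositions began, so the 29% rate applies.
$1,172,050 × 29% = $339,894.50
Referral share: 22% of $339,894.50 = $74,776.79; lead counsel retains $339,894.50 − $74,776.79 = $265,117.71.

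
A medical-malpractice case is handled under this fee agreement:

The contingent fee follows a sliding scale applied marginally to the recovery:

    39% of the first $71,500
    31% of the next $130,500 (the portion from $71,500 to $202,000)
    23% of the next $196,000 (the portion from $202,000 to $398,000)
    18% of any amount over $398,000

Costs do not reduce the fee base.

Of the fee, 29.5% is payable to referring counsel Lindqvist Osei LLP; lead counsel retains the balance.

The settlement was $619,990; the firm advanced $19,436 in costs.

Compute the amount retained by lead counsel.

$108,131.63

Fee base is the gross recovery, $619,990; costs are reimbursed separately.
First $71,500 at 39% = $27,885.00
Next $130,500 at 31% = $40,455.00
Next $196,000 at 23% = $45,080.00
Remaining $221,990 at 18% = $39,958.20
Fee: $27,885.00 + $40,455.00 + $45,080.00 + $39,958.20 = $153,378.20
Referral share: 29.5% of $153,378.20 = $45,246.57; lead counsel retains $153,378.20 − $45,246.57 = $108,131.63.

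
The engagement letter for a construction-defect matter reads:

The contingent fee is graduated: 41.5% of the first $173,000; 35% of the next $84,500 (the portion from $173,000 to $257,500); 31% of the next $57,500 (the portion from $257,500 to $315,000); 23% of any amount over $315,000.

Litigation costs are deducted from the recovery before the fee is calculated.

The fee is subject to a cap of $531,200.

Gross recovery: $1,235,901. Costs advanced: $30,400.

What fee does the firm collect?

$324,010.23

Fee base (net of costs): $1,235,901 − $30,400 = $1,205,501
First $173,000 at 41.5% = $71,795.00
Next $84,500 at 35% = $29,575.00
Next $57,500 at 31% = $17,825.00
Remaining $890,501 at 23% = $204,815.23
Fee: $71,795.00 + $29,575.00 + $17,825.00 + $204,815.23 = $324,010.23
$324,010.23 is under the $531,200 cap.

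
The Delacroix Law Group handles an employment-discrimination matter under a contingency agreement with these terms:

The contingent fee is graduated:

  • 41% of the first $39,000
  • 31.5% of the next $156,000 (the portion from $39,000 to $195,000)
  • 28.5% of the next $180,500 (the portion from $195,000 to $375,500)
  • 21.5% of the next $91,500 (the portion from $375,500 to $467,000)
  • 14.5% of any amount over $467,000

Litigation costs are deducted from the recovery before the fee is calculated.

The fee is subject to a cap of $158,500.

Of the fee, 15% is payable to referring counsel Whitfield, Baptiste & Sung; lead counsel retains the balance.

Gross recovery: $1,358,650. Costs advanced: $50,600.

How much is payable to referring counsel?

Fee base (net of costs): $1,358,650 − $50,600 = $1,308,050
First $39,000 at 41% = $15,990.00
Next $156,000 at 31.5% = $49,140.00
Next $180,500 at 28.5% = $51,442.50
Next $91,500 at 21.5% = $19,672.50
Remaining $841,050 at 14.5% = $121,952.25
Fee: $15,990.00 + $49,140.00 + $51,442.50 + $19,672.50 + $121,952.25 = $258,197.25
$258,197.25 exceeds the $158,500 cap, so the fee is capped at $158,500.00.
Referral share: 15% of $158,500.00 = $23,775.00; lead counsel retains $158,500.00 − $23,775.00 = $134,725.00.

$23,775.00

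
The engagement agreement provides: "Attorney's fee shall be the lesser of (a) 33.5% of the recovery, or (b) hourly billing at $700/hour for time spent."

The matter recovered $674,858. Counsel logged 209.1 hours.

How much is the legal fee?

(a) 33.5% of $674,858 = $226,077.43
(b) 209.1 × $700 = $146,370.00
The lesser is (b): $146,370.00.

$146,370.00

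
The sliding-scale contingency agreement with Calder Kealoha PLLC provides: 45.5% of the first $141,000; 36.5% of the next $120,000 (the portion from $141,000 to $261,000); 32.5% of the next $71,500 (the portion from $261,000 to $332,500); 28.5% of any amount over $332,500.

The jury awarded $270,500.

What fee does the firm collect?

$111,042.50

First $141,000 at 45.5% = $64,155.00
Next $120,000 at 36.5% = $43,800.00
Remaining $9,500 at 32.5% = $3,087.50
Fee: $64,155.00 + $43,800.00 + $3,087.50 = $111,042.50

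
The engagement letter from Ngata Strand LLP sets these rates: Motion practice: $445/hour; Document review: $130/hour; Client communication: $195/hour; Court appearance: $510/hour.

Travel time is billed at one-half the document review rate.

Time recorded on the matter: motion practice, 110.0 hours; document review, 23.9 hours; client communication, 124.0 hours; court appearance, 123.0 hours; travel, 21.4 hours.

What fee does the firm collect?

$140,358.00

Motion practice: 110.0 × $445 = $48,950.00
Document review: 23.9 × $130 = $3,107.00
Client communication: 124.0 × $195 = $24,180.00
Court appearance: 123.0 × $510 = $62,730.00
Subtotal: $48,950.00 + $3,107.00 + $24,180.00 + $62,730.00 = $138,967.00
Travel: 21.4 × ($130 ÷ 2) = 21.4 × $65.00 = $1,391.00
Total: $138,967.00 + $1,391.00 = $140,358.00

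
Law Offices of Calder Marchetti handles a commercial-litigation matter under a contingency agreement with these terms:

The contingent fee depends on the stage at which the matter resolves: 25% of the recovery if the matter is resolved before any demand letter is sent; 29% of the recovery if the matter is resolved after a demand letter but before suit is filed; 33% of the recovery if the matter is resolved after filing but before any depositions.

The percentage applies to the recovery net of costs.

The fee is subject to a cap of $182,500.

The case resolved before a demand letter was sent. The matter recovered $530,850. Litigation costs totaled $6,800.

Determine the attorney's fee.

$131,012.50

Fee base (net of costs): $530,850 − $6,800 = $524,050
The matter resolved before a demand letter was sent, so the 25% rate applies.
$524,050 × 25% = $131,012.50
$131,012.50 is under the $182,500 cap.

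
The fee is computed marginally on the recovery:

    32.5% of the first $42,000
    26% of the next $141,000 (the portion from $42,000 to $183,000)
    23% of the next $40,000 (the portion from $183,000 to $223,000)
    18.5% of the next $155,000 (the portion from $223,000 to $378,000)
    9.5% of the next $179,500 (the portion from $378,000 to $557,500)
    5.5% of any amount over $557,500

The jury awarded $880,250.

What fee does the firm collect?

$122,988.75

First $42,000 at 32.5% = $13,650.00
Next $141,000 at 26% = $36,660.00
Next $40,000 at 23% = $9,200.00
Next $155,000 at 18.5% = $28,675.00
Next $179,500 at 9.5% = $17,052.50
Remaining $322,750 at 5.5% = $17,751.25
Fee: $13,650.00 + $36,660.00 + $9,200.00 + $28,675.00 + $17,052.50 + $17,751.25 = $122,988.75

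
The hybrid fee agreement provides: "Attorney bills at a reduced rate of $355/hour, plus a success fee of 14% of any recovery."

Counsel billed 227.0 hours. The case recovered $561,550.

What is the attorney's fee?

$159,202.00

Hourly: 227.0 × $355 = $80,585.00
Success fee: 14% of $561,550 = $78,617.00
Total: $80,585.00 + $78,617.00 = $159,202.00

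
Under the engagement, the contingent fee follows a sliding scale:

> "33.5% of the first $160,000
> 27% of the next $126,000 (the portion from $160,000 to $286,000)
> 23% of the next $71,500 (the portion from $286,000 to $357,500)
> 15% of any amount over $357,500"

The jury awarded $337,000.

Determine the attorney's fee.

$99,350.00

First $160,000 at 33.5% = $53,600.00
Next $126,000 at 27% = $34,020.00
Remaining $51,000 at 23% = $11,730.00
Fee: $53,600.00 + $34,020.00 + $11,730.00 = $99,350.00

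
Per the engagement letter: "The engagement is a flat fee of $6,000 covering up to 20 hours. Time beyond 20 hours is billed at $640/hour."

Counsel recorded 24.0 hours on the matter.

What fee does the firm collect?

Flat fee: $6,000.00
Excess hours: 24.0 − 20 = 4.0
Overrun: 4.0 × $640 = $2,560.00
Total: $6,000.00 + $2,560.00 = $8,560.00

$8,560.00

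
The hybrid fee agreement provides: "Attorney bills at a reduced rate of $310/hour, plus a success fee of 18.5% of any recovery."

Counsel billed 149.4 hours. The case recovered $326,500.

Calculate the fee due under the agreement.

Hourly: 149.4 × $310 = $46,314.00
Success fee: 18.5% of $326,500 = $60,402.50
Total: $46,314.00 + $60,402.50 = $106,716.50

$106,716.50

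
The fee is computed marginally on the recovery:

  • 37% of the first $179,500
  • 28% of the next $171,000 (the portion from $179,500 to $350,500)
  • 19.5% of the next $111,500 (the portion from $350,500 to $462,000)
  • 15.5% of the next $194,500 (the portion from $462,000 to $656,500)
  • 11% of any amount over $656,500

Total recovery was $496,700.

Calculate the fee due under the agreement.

First $179,500 at 37% = $66,415.00
Next $171,000 at 28% = $47,880.00
Next $111,500 at 19.5% = $21,742.50
Remaining $34,700 at 15.5% = $5,378.50
Fee: $66,415.00 + $47,880.00 + $21,742.50 + $5,378.50 = $141,416.00

$141,416.00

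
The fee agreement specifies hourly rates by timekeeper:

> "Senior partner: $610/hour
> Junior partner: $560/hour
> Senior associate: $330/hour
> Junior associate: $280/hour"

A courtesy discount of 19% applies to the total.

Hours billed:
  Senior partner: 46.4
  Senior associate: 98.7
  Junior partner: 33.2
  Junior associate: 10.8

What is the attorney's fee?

$66,817.71

Senior partner: 46.4 × $610 = $28,304.00
Junior partner: 33.2 × $560 = $18,592.00
Senior associate: 98.7 × $330 = $32,571.00
Junior associate: 10.8 × $280 = $3,024.00
Subtotal: $82,491.00
Less 19% discount: −$15,673.29
Total: $82,491.00 − $15,673.29 = $66,817.71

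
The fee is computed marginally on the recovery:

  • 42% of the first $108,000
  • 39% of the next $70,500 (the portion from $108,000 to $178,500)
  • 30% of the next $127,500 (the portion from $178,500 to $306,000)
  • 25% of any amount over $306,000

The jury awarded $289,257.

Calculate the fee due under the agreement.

First $108,000 at 42% = $45,360.00
Next $70,500 at 39% = $27,495.00
Remaining $110,757 at 30% = $33,227.10
Fee: $45,360.00 + $27,495.00 + $33,227.10 = $106,082.10

$106,082.10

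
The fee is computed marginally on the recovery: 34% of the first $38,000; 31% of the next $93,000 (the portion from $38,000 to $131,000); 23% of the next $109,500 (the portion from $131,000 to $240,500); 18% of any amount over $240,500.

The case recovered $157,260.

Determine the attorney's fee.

First $38,000 at 34% = $12,920.00
Next $93,000 at 31% = $28,830.00
Remaining $26,260 at 23% = $6,039.80
Fee: $12,920.00 + $28,830.00 + $6,039.80 = $47,789.80

$47,789.80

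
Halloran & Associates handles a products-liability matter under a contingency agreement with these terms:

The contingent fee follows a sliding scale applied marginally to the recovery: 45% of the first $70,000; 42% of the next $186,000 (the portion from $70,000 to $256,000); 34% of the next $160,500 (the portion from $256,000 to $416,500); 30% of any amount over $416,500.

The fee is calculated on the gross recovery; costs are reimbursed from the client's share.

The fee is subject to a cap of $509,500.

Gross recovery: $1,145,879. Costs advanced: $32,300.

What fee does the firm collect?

$383,003.70

Fee base is the gross recovery, $1,145,879; costs are reimbursed separately.
First $70,000 at 45% = $31,500.00
Next $186,000 at 42% = $78,120.00
Next $160,500 at 34% = $54,570.00
Remaining $729,379 at 30% = $218,813.70
Fee: $31,500.00 + $78,120.00 + $54,570.00 + $218,813.70 = $383,003.70
$383,003.70 is under the $509,500 cap.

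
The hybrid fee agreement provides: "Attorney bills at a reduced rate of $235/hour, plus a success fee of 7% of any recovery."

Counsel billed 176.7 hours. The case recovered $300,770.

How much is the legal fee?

$62,578.40

Hourly: 176.7 × $235 = $41,524.50
Success fee: 7% of $300,770 = $21,053.90
Total: $41,524.50 + $21,053.90 = $62,578.40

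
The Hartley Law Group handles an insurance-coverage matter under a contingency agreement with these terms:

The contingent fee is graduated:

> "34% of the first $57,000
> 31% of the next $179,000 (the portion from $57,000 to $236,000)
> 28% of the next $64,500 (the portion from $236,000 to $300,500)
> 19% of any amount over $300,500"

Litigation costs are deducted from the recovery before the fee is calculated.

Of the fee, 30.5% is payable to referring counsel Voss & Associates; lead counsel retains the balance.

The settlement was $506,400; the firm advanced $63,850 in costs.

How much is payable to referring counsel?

Fee base (net of costs): $506,400 − $63,850 = $442,550
First $57,000 at 34% = $19,380.00
Next $179,000 at 31% = $55,490.00
Next $64,500 at 28% = $18,060.00
Remaining $142,050 at 19% = $26,989.50
Fee: $19,380.00 + $55,490.00 + $18,060.00 + $26,989.50 = $119,919.50
Referral share: 30.5% of $119,919.50 = $36,575.45; lead counsel retains $119,919.50 − $36,575.45 = $83,344.05.

$36,575.45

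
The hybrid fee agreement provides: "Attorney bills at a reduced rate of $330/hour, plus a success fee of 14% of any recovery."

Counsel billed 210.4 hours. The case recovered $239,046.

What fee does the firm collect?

Hourly: 210.4 × $330 = $69,432.00
Success fee: 14% of $239,046 = $33,466.44
Total: $69,432.00 + $33,466.44 = $102,898.44

$102,898.44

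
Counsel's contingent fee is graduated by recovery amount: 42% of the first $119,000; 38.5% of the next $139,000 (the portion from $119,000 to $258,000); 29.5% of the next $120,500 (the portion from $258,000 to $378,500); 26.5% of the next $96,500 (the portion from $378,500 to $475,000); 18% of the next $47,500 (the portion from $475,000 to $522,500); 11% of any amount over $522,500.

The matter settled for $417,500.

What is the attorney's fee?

$149,377.50

First $119,000 at 42% = $49,980.00
Next $139,000 at 38.5% = $53,515.00
Next $120,500 at 29.5% = $35,547.50
Remaining $39,000 at 26.5% = $10,335.00
Fee: $49,980.00 + $53,515.00 + $35,547.50 + $10,335.00 = $149,377.50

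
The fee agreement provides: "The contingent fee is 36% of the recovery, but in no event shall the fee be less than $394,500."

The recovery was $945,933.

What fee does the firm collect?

36% of $945,933 = $340,535.88
That is below the $394,500 minimum, so the minimum applies.

$394,500.00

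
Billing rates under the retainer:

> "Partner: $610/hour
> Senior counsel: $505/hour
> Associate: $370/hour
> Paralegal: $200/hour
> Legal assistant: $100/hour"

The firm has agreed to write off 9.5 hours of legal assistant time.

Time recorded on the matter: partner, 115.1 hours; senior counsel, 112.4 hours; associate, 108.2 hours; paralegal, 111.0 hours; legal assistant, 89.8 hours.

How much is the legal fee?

$197,237.00

Partner: 115.1 × $610 = $70,211.00
Senior counsel: 112.4 × $505 = $56,762.00
Associate: 108.2 × $370 = $40,034.00
Paralegal: 111.0 × $200 = $22,200.00
Legal assistant: 89.8 × $100 = $8,980.00
Subtotal: $198,187.00
Write-off: 9.5 × $100 = $950.00
Total: $198,187.00 − $950.00 = $197,237.00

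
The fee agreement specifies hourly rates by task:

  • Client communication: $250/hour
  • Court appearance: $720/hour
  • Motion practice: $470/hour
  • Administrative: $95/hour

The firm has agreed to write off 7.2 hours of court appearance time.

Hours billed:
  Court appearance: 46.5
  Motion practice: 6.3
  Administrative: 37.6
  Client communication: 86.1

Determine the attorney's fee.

Client communication: 86.1 × $250 = $21,525.00
Court appearance: 46.5 × $720 = $33,480.00
Motion practice: 6.3 × $470 = $2,961.00
Administrative: 37.6 × $95 = $3,572.00
Subtotal: $61,538.00
Write-off: 7.2 × $720 = $5,184.00
Total: $61,538.00 − $5,184.00 = $56,354.00

$56,354.00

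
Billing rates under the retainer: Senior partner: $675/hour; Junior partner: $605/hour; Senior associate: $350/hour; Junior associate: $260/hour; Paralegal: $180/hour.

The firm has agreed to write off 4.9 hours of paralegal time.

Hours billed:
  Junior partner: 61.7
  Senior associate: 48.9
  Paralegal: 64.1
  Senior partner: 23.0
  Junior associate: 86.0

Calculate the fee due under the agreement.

Senior partner: 23.0 × $675 = $15,525.00
Junior partner: 61.7 × $605 = $37,328.50
Senior associate: 48.9 × $350 = $17,115.00
Junior associate: 86.0 × $260 = $22,360.00
Paralegal: 64.1 × $180 = $11,538.00
Subtotal: $103,866.50
Write-off: 4.9 × $180 = $882.00
Total: $103,866.50 − $882.00 = $102,984.50

$102,984.50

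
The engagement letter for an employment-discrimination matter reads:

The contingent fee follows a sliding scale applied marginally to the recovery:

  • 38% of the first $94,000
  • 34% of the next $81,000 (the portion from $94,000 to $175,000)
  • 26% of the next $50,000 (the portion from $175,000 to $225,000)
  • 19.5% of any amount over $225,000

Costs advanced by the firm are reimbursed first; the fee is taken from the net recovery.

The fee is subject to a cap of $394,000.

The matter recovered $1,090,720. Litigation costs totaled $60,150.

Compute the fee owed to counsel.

$233,346.15

Fee base (net of costs): $1,090,720 − $60,150 = $1,030,570
First $94,000 at 38% = $35,720.00
Next $81,000 at 34% = $27,540.00
Next $50,000 at 26% = $13,000.00
Remaining $805,570 at 19.5% = $157,086.15
Fee: $35,720.00 + $27,540.00 + $13,000.00 + $157,086.15 = $233,346.15
$233,346.15 is under the $394,000 cap.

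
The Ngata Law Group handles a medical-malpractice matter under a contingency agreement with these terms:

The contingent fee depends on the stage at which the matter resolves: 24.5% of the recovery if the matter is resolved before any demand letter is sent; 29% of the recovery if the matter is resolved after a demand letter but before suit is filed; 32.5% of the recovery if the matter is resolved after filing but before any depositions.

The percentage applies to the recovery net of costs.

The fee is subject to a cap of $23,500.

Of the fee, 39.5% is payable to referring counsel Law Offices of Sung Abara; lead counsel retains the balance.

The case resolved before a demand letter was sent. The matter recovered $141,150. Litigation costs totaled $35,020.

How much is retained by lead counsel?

$14,217.50

Fee base (net of costs): $141,150 − $35,020 = $106,130
The matter resolved before a demand letter was sent, so the 24.5% rate applies.
$106,130 × 24.5% = $26,001.85
$26,001.85 exceeds the $23,500 cap, so the fee is capped at $23,500.00.
Referral share: 39.5% of $23,500.00 = $9,282.50; lead counsel retains $23,500.00 − $9,282.50 = $14,217.50.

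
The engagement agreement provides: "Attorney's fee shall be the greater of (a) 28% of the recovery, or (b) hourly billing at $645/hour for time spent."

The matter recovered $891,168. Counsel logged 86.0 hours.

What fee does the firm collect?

(a) 28% of $891,168 = $249,527.04
(b) 86.0 × $645 = $55,470.00
The greater is (a): $249,527.04.

$249,527.04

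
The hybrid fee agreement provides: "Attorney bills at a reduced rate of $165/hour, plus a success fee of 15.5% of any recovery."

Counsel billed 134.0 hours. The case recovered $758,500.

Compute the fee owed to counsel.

Hourly: 134.0 × $165 = $22,110.00
Success fee: 15.5% of $758,500 = $117,567.50
Total: $22,110.00 + $117,567.50 = $139,677.50

$139,677.50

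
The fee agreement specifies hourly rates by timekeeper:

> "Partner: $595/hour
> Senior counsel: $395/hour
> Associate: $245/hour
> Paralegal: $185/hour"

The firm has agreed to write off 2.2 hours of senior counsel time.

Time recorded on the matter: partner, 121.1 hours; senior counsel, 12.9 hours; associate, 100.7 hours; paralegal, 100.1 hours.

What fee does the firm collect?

Partner: 121.1 × $595 = $72,054.50
Senior counsel: 12.9 × $395 = $5,095.50
Associate: 100.7 × $245 = $24,671.50
Paralegal: 100.1 × $185 = $18,518.50
Subtotal: $120,340.00
Write-off: 2.2 × $395 = $869.00
Total: $120,340.00 − $869.00 = $119,471.00

$119,471.00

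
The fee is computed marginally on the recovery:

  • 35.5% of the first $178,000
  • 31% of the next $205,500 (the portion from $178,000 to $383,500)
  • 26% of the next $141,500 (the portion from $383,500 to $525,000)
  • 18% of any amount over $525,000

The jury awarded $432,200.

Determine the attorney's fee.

First $178,000 at 35.5% = $63,190.00
Next $205,500 at 31% = $63,705.00
Remaining $48,700 at 26% = $12,662.00
Fee: $63,190.00 + $63,705.00 + $12,662.00 = $139,557.00

$139,557.00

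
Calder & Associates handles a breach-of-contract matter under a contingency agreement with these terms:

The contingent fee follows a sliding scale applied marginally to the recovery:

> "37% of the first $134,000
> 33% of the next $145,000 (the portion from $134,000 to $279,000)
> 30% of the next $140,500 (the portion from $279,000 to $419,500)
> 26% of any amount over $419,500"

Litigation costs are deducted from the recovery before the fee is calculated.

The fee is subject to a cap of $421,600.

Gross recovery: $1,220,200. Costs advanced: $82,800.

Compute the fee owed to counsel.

Fee base (net of costs): $1,220,200 − $82,800 = $1,137,400
First $134,000 at 37% = $49,580.00
Next $145,000 at 33% = $47,850.00
Next $140,500 at 30% = $42,150.00
Remaining $717,900 at 26% = $186,654.00
Fee: $49,580.00 + $47,850.00 + $42,150.00 + $186,654.00 = $326,234.00
$326,234.00 is under the $421,600 cap.

$326,234.00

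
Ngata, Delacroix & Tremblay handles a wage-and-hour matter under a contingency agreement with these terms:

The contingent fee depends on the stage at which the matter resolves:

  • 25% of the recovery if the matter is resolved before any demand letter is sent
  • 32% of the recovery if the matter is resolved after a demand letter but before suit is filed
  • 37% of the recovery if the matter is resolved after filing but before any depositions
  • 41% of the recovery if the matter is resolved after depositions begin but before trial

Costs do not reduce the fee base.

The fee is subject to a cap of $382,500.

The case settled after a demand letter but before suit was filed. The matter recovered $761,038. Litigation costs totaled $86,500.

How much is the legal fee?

$243,532.16

Fee base is the gross recovery, $761,038; costs are reimbursed separately.
The matter settled after a demand letter but before suit was filed, so the 32% rate applies.
$761,038 × 32% = $243,532.16
$243,532.16 is under the $382,500 cap.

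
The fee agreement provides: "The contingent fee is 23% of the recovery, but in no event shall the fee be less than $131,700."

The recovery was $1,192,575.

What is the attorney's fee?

$274,292.25

23% of $1,192,575 = $274,292.25
That exceeds the $131,700 minimum.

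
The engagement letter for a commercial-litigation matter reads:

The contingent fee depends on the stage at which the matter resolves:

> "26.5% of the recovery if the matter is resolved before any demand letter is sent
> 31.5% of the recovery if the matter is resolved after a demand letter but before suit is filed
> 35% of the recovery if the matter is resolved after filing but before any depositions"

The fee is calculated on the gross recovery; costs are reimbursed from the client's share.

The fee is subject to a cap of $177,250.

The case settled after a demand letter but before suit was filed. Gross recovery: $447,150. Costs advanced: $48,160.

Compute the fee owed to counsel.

$140,852.25

Fee base is the gross recovery, $447,150; costs are reimbursed separately.
The matter settled after a demand letter but before suit was filed, so the 31.5% rate applies.
$447,150 × 31.5% = $140,852.25
$140,852.25 is under the $177,250 cap.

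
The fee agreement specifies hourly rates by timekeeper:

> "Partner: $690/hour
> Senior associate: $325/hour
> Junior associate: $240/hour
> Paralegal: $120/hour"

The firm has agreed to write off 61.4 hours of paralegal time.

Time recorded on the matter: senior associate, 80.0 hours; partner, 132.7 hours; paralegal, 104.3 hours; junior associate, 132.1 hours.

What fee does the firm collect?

Partner: 132.7 × $690 = $91,563.00
Senior associate: 80.0 × $325 = $26,000.00
Junior associate: 132.1 × $240 = $31,704.00
Paralegal: 104.3 × $120 = $12,516.00
Subtotal: $161,783.00
Write-off: 61.4 × $120 = $7,368.00
Total: $161,783.00 − $7,368.00 = $154,415.00

$154,415.00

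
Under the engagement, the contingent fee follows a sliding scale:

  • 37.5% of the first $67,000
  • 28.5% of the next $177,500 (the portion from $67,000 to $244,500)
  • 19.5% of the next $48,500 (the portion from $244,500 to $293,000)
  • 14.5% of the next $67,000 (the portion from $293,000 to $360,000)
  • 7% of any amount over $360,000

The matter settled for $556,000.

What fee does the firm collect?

First $67,000 at 37.5% = $25,125.00
Next $177,500 at 28.5% = $50,587.50
Next $48,500 at 19.5% = $9,457.50
Next $67,000 at 14.5% = $9,715.00
Remaining $196,000 at 7% = $13,720.00
Fee: $25,125.00 + $50,587.50 + $9,457.50 + $9,715.00 + $13,720.00 = $108,605.00

$108,605.00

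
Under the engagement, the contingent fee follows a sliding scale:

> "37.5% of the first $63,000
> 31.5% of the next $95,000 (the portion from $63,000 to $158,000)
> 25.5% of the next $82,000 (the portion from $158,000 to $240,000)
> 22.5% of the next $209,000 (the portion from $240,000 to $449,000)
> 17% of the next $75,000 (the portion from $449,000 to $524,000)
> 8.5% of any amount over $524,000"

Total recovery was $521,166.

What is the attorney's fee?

First $63,000 at 37.5% = $23,625.00
Next $95,000 at 31.5% = $29,925.00
Next $82,000 at 25.5% = $20,910.00
Next $209,000 at 22.5% = $47,025.00
Remaining $72,166 at 17% = $12,268.22
Fee: $23,625.00 + $29,925.00 + $20,910.00 + $47,025.00 + $12,268.22 = $133,753.22

$133,753.22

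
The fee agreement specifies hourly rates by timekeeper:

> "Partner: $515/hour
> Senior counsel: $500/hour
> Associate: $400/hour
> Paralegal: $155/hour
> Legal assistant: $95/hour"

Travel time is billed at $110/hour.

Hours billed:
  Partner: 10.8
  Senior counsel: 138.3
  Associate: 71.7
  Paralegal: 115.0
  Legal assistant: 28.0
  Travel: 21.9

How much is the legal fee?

Partner: 10.8 × $515 = $5,562.00
Senior counsel: 138.3 × $500 = $69,150.00
Associate: 71.7 × $400 = $28,680.00
Paralegal: 115.0 × $155 = $17,825.00
Legal assistant: 28.0 × $95 = $2,660.00
Subtotal: $5,562.00 + $69,150.00 + $28,680.00 + $17,825.00 + $2,660.00 = $123,877.00
Travel: 21.9 × $110 = $2,409.00
Total: $123,877.00 + $2,409.00 = $126,286.00

$126,286.00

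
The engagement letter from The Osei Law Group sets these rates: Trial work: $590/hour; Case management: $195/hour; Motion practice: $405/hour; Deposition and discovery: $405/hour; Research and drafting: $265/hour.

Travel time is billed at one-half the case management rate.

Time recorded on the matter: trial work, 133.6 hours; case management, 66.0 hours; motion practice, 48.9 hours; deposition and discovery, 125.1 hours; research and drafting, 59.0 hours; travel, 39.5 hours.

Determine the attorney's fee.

Trial work: 133.6 × $590 = $78,824.00
Case management: 66.0 × $195 = $12,870.00
Motion practice: 48.9 × $405 = $19,804.50
Deposition and discovery: 125.1 × $405 = $50,665.50
Research and drafting: 59.0 × $265 = $15,635.00
Subtotal: $78,824.00 + $12,870.00 + $19,804.50 + $50,665.50 + $15,635.00 = $177,799.00
Travel: 39.5 × ($195 ÷ 2) = 39.5 × $97.50 = $3,851.25
Total: $177,799.00 + $3,851.25 = $181,650.25

$181,650.25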